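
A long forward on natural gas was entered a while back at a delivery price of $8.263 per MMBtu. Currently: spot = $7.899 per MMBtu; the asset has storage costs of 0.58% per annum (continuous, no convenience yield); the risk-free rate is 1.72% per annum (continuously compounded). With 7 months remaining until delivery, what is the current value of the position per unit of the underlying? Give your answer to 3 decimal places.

-$0.255 per MMBtu

Current fair forward for the remaining 7 months: F = S·e^((r + u)·T), (r + u) = 0.0172 + 0.0058 = 0.0230
F = 7.899 · e^(0.0230 × 7/12) = 7.899 × 1.013507 = 8.0057
Value of long forward = (F − K)·e^(−rT) = (8.0057 − 8.263) · e^(−0.0172·7/12)
= -0.2573 × 0.990017 = -0.255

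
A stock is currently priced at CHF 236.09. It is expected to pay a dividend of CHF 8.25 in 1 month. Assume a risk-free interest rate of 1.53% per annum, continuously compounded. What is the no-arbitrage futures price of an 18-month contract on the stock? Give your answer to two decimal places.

CHF 233.14

PV(dividends) I = 8.25·e^(−0.0153·1/12)
I = 8.2395
F = (S − I)·e^(rT) = (236.09 − 8.2395) · e^(0.0153·18/12)
= 227.8505 · e^0.022950 = 227.8505 × 1.023215 = CHF 233.14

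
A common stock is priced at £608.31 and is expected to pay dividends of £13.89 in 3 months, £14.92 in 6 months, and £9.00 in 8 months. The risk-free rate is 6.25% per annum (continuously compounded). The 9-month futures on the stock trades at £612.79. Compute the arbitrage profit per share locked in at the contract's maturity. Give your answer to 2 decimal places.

£13.82 per share

PV(dividends) I = 13.89·e^(−0.0625·3/12) + 14.92·e^(−0.0625·6/12) + 9.00·e^(−0.0625·8/12) = 36.7683
Fair futures F* = (S − I)·e^(rT) = (608.31 − 36.7683)·e^0.046875 = 571.5417 × 1.047991 = 598.9706
Market £612.79 > fair 598.9706: forward overpriced → cash-and-carry (borrow at r, buy the stock and collect the dividends, short the forward).
Profit at T = |F_mkt − F*| = |612.79 − 598.9706| = £13.82 per share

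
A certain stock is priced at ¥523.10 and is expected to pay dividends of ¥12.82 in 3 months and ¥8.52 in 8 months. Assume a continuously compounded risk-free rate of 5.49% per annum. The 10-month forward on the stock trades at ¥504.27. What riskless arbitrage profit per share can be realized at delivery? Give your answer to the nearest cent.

PV(dividends) I = 12.82·e^(−0.0549·3/12) + 8.52·e^(−0.0549·8/12) = 20.8591
Fair forward F* = (S − I)·e^(rT) = (523.10 − 20.8591)·e^0.045750 = 502.2409 × 1.046813 = 525.7523
Market ¥504.27 < fair 525.7523: forward underpriced → reverse cash-and-carry (short the stock, invest proceeds at r, pay the dividends, go long the forward).
Profit at T = |F_mkt − F*| = |504.27 − 525.7523| = ¥21.48 per share

¥21.48 per share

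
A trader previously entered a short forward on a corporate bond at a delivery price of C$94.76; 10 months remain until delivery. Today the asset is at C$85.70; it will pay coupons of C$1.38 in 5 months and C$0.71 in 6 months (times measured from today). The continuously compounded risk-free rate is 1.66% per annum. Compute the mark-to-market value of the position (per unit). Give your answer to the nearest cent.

C$9.83

PV(remaining coupons) I = 1.38·e^(−0.0166·5/12) + 0.71·e^(−0.0166·6/12) = 2.0746
Current forward F = (S − I)·e^(rT) = (85.70 − 2.0746)·e^(0.0166·10/12) = 83.6254 × 1.013929 = 84.7902
Value (long) = (F − K)·e^(−rT) = (84.7902 − 94.76) × 0.986262 = -9.8328
Short position value = −(long value) = C$9.83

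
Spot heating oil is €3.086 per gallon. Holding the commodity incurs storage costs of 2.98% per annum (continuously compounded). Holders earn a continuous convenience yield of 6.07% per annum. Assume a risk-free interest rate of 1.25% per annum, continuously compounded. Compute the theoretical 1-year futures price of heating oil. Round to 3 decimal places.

€3.030 per gallon

Net carry = r + u − y = 0.0125 + 0.0298 − 0.0607 = -0.0184
F = S·e^((r+u−y)T) = 3.086 · e^(-0.0184 × 12/12) = 3.086 · e^-0.018400
= 3.086 × 0.981768 = €3.030 per gallon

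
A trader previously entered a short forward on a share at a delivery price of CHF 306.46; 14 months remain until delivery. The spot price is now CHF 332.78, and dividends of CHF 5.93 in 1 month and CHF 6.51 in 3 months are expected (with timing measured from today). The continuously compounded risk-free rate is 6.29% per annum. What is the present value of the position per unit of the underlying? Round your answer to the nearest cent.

PV(remaining dividends) I = 5.93·e^(−0.0629·1/12) + 6.51·e^(−0.0629·3/12) = 12.3074
Current forward F = (S − I)·e^(rT) = (332.78 − 12.3074)·e^(0.0629·14/12) = 320.4726 × 1.076143 = 344.8743
Value (long) = (F − K)·e^(−rT) = (344.8743 − 306.46) × 0.929245 = 35.6963
Short position value = −(long value) = -CHF 35.70

-CHF 35.70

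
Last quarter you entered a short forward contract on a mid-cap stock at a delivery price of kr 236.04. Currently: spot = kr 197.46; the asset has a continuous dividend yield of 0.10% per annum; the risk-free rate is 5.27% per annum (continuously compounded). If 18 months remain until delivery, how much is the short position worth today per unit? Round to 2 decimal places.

Current fair forward for the remaining 18 months: F = S·e^((r − q)·T), (r − q) = 0.0527 − 0.0010 = 0.0517
F = 197.46 · e^(0.0517 × 18/12) = 197.46 × 1.080636 = 213.3824
Value of long forward = (F − K)·e^(−rT) = (213.3824 − 236.04) · e^(−0.0527·18/12)
= -22.6576 × 0.923994 = -20.94
Short position value = −(long value) = kr 20.94

kr 20.94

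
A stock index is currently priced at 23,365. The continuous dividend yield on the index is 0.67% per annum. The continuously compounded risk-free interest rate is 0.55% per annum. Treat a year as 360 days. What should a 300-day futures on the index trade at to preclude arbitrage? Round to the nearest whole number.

23,342

F = S·e^((r − q)T) = 23365 · e^((0.0055 − 0.0067) × 300/360)
= 23365 · e^-0.001000 = 23365 × 0.999000
F = 23,342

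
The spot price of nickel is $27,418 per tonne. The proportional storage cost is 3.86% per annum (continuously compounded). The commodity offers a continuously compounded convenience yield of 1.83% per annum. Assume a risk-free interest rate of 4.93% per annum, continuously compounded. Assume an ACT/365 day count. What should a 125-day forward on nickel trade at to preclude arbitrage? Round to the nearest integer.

Net carry = r + u − y = 0.0493 + 0.0386 − 0.0183 = 0.0696
F = S·e^((r+u−y)T) = 27418 · e^(0.0696 × 125/365) = 27418 · e^0.023836
= 27418 × 1.024122 = $28,079 per tonne

$28,079 per tonne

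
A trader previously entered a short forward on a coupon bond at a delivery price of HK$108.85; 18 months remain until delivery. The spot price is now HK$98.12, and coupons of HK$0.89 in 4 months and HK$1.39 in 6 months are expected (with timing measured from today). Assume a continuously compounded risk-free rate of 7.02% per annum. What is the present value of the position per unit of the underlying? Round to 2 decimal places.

PV(remaining coupons) I = 0.89·e^(−0.0702·4/12) + 1.39·e^(−0.0702·6/12) = 2.2115
Current forward F = (S − I)·e^(rT) = (98.12 − 2.2115)·e^(0.0702·18/12) = 95.9085 × 1.111044 = 106.5586
Value (long) = (F − K)·e^(−rT) = (106.5586 − 108.85) × 0.900054 = -2.0624
Short position value = −(long value) = HK$2.06

HK$2.06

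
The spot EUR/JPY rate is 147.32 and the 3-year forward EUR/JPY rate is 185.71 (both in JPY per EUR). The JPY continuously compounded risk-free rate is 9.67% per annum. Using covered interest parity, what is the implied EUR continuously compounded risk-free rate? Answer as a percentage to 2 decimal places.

F = S·e^((r_JPY − r_EUR)T) ⇒ r_EUR = r_JPY − ln(F/S)/T
ln(185.71/147.32) = 0.231579; /(3) = 0.077193
r_EUR = 0.0967 − 0.077193 = 0.019507
r_EUR = 1.95%

1.95%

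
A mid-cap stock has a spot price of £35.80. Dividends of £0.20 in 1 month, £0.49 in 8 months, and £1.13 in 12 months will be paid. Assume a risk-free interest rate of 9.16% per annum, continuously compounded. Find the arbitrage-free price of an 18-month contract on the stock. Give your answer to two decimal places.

PV(dividends) I = 0.20·e^(−0.0916·1/12) + 0.49·e^(−0.0916·8/12) + 1.13·e^(−0.0916·12/12)
I = 0.1985 + 0.4610 + 1.0311 = 1.6906
F = (S − I)·e^(rT) = (35.80 − 1.6906) · e^(0.0916·18/12)
= 34.1094 · e^0.137400 = 34.1094 × 1.147287 = £39.13

£39.13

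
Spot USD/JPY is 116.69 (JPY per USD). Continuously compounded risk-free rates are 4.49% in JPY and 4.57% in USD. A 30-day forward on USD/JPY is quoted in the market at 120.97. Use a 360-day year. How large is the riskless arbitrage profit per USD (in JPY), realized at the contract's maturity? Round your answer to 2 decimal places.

Fair forward: F* = S·e^(carry·T), with carry = (r_JPY − r_USD) = 0.0449 − 0.0457 = -0.0008
F* = 116.69 · e^(-0.0008 × 30/360) = 116.69 · e^-0.000067 = 116.69 × 0.999933 = 116.6822
Market 120.97 > fair 116.6822: forward overpriced → cash-and-carry (buy spot, short the forward).
At maturity, profit = |F_mkt − F*| = |120.97 − 116.6822| = 4.29 per USD (in JPY)

4.29 per USD (in JPY)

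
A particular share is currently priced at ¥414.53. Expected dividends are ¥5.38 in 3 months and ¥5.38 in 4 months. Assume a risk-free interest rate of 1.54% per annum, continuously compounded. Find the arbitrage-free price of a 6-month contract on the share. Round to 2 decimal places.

PV(dividends) I = 5.38·e^(−0.0154·3/12) + 5.38·e^(−0.0154·4/12)
I = 5.3593 + 5.3525 = 10.7118
F = (S − I)·e^(rT) = (414.53 − 10.7118) · e^(0.0154·6/12)
= 403.8182 · e^0.007700 = 403.8182 × 1.007730 = ¥406.94

¥406.94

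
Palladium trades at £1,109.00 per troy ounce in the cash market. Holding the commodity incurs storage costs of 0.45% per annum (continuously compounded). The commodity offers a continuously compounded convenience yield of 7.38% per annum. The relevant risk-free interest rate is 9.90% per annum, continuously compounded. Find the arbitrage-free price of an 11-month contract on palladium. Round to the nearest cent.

Net carry = r + u − y = 0.0990 + 0.0045 − 0.0738 = 0.0297
F = S·e^((r+u−y)T) = 1109.00 · e^(0.0297 × 11/12) = 1109.00 · e^0.02722500
= 1109.00 × 1.02759899 = £1,139.61 per troy ounce

£1,139.61 per troy ounce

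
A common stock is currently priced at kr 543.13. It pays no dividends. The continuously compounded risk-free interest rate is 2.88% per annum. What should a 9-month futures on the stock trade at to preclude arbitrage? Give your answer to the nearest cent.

kr 554.99

F = S·e^(rT) = 543.13 · e^(0.0288 × 9/12)
= 543.13 · e^0.021600 = 543.13 × 1.021835
F = kr 554.99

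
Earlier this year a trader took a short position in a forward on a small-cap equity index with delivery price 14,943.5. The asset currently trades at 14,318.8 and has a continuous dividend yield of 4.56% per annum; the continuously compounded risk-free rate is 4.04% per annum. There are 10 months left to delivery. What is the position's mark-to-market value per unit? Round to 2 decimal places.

Current fair forward for the remaining 10 months: F = S·e^((r − q)·T), (r − q) = 0.0404 − 0.0456 = -0.0052
F = 14318.8 · e^(-0.0052 × 10/12) = 14318.8 × 0.99567604 = 14256.8861
Value of long forward = (F − K)·e^(−rT) = (14256.8861 − 14943.5) · e^(−0.0404·10/12)
= -686.6139 × 0.96689375 = -663.88
Short position value = −(long value) = 663.88

663.88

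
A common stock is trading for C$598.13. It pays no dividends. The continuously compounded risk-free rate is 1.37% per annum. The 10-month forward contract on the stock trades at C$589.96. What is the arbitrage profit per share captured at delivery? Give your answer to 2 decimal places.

C$15.04 per share

Fair forward: F* = S·e^(carry·T), with carry = r = 0.0137
F* = 598.13 · e^(0.0137 × 10/12) = 598.13 · e^0.011417 = 598.13 × 1.011482 = C$604.9977
Market C$589.96 < fair C$604.9977: forward underpriced → reverse cash-and-carry (short spot, go long the forward).
At maturity, profit = |F_mkt − F*| = |589.96 − 604.9977| = C$15.04 per share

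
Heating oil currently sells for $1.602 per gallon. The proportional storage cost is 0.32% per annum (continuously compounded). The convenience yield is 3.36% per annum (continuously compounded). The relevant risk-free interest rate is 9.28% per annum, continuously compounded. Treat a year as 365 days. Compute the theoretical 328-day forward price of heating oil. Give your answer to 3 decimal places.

Net carry = r + u − y = 0.0928 + 0.0032 − 0.0336 = 0.0624
F = S·e^((r+u−y)T) = 1.602 · e^(0.0624 × 328/365) = 1.602 · e^0.056075
= 1.602 × 1.057677 = $1.694 per gallon

$1.694 per gallon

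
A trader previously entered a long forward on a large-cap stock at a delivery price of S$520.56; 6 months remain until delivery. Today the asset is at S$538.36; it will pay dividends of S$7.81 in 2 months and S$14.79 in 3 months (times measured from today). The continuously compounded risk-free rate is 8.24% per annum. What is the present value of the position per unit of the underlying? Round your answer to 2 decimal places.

S$16.62

PV(remaining dividends) I = 7.81·e^(−0.0824·2/12) + 14.79·e^(−0.0824·3/12) = 22.1919
Current forward F = (S − I)·e^(rT) = (538.36 − 22.1919)·e^(0.0824·6/12) = 516.1681 × 1.042060 = 537.8781
Value (long) = (F − K)·e^(−rT) = (537.8781 − 520.56) × 0.959637 = 16.6191
Value = S$16.62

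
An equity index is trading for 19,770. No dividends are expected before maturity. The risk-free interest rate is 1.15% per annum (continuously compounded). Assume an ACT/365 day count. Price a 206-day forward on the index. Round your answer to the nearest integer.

F = S·e^(rT) = 19770 · e^(0.0115 × 206/365)
= 19770 · e^0.006490 = 19770 × 1.006511
F = 19,899

19,899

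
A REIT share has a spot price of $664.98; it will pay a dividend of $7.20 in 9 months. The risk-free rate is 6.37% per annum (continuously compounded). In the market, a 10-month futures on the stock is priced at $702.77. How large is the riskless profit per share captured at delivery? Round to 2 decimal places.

PV(dividends) I = 7.20·e^(−0.0637·9/12) = 6.8641
Fair futures F* = (S − I)·e^(rT) = (664.98 − 6.8641)·e^0.053083 = 658.1159 × 1.054517 = 693.9944
Market $702.77 > fair 693.9944: forward overpriced → cash-and-carry (borrow at r, buy the stock and collect the dividends, short the forward).
Profit at T = |F_mkt − F*| = |702.77 − 693.9944| = $8.78 per share

$8.78 per share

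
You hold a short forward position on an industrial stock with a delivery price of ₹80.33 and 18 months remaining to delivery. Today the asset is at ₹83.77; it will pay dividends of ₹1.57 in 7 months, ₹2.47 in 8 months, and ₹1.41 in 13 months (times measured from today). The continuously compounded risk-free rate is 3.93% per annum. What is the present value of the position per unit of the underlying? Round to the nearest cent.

PV(remaining dividends) I = 1.57·e^(−0.0393·7/12) + 2.47·e^(−0.0393·8/12) + 1.41·e^(−0.0393·13/12) = 5.2918
Current forward F = (S − I)·e^(rT) = (83.77 − 5.2918)·e^(0.0393·18/12) = 78.4782 × 1.060722 = 83.2436
Value (long) = (F − K)·e^(−rT) = (83.2436 − 80.33) × 0.942754 = 2.7468
Short position value = −(long value) = -₹2.75

-₹2.75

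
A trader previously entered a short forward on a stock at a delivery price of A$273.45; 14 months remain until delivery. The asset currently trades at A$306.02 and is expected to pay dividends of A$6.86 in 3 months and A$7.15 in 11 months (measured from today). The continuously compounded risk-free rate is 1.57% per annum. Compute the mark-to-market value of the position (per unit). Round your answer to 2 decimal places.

PV(remaining dividends) I = 6.86·e^(−0.0157·3/12) + 7.15·e^(−0.0157·11/12) = 13.8810
Current forward F = (S − I)·e^(rT) = (306.02 − 13.8810)·e^(0.0157·14/12) = 292.1390 × 1.018485 = 297.5392
Value (long) = (F − K)·e^(−rT) = (297.5392 − 273.45) × 0.981850 = 23.6520
Short position value = −(long value) = -A$23.65

-A$23.65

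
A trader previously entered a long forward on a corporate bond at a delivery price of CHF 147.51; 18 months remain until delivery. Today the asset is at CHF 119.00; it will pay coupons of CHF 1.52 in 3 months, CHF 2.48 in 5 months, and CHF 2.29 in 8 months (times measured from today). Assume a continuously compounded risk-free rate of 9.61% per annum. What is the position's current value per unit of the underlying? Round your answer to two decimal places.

PV(remaining coupons) I = 1.52·e^(−0.0961·3/12) + 2.48·e^(−0.0961·5/12) + 2.29·e^(−0.0961·8/12) = 6.0145
Current forward F = (S − I)·e^(rT) = (119.00 − 6.0145)·e^(0.0961·18/12) = 112.9855 × 1.155057 = 130.5047
Value (long) = (F − K)·e^(−rT) = (130.5047 − 147.51) × 0.865758 = -14.7225
Value = -CHF 14.72

-CHF 14.72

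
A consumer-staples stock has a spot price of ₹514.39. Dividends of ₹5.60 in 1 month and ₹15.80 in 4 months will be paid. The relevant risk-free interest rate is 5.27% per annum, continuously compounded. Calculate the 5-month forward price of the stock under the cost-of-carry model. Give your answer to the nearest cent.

₹504.24

PV(dividends) I = 5.60·e^(−0.0527·1/12) + 15.80·e^(−0.0527·4/12)
I = 5.5755 + 15.5249 = 21.1004
F = (S − I)·e^(rT) = (514.39 − 21.1004) · e^(0.0527·5/12)
= 493.2896 · e^0.021958 = 493.2896 × 1.022201 = ₹504.24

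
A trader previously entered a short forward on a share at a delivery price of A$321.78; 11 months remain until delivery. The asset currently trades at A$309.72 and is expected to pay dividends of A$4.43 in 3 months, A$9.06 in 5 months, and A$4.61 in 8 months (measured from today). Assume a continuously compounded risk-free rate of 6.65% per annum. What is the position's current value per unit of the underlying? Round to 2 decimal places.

PV(remaining dividends) I = 4.43·e^(−0.0665·3/12) + 9.06·e^(−0.0665·5/12) + 4.61·e^(−0.0665·8/12) = 17.5795
Current forward F = (S − I)·e^(rT) = (309.72 − 17.5795)·e^(0.0665·11/12) = 292.1405 × 1.062855 = 310.5030
Value (long) = (F − K)·e^(−rT) = (310.5030 − 321.78) × 0.940862 = -10.6101
Short position value = −(long value) = A$10.61

A$10.61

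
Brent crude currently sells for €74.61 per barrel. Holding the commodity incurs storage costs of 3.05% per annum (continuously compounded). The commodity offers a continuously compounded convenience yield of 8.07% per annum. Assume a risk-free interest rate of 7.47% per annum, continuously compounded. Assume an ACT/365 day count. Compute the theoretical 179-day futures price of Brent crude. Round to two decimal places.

Net carry = r + u − y = 0.0747 + 0.0305 − 0.0807 = 0.0245
F = S·e^((r+u−y)T) = 74.61 · e^(0.0245 × 179/365) = 74.61 · e^0.012015
= 74.61 × 1.012087 = €75.51 per barrel

€75.51 per barrel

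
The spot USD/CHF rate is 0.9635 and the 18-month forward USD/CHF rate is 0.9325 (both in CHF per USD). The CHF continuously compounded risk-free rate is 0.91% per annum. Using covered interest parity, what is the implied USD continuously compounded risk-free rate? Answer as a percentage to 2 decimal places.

3.09%

F = S·e^((r_CHF − r_USD)T) ⇒ r_USD = r_CHF − ln(F/S)/T
ln(0.9325/0.9635) = -0.032703; /(18/12) = -0.021802
r_USD = 0.0091 + 0.021802 = 0.030902
r_USD = 3.09%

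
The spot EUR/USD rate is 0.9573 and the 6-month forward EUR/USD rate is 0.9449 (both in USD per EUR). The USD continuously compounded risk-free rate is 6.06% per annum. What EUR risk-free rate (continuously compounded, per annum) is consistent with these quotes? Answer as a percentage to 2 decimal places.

F = S·e^((r_USD − r_EUR)T) ⇒ r_EUR = r_USD − ln(F/S)/T
ln(0.9449/0.9573) = -0.013038; /(6/12) = -0.026076
r_EUR = 0.0606 + 0.026076 = 0.086676
r_EUR = 8.67%

8.67%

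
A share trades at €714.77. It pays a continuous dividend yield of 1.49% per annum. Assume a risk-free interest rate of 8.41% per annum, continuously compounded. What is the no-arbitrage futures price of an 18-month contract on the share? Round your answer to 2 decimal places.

€792.95

F = S·e^((r − q)T) = 714.77 · e^((0.0841 − 0.0149) × 18/12)
= 714.77 · e^0.103800 = 714.77 × 1.109379
F = €792.95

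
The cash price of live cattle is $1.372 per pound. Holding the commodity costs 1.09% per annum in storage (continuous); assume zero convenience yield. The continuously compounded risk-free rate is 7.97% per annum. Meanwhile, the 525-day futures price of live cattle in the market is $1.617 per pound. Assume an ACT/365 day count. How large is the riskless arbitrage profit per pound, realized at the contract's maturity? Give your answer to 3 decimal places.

$0.054 per pound

Fair futures: F* = S·e^(carry·T), with carry = (r + u) = 0.0797 + 0.0109 = 0.0906
F* = 1.372 · e^(0.0906 × 525/365) = 1.372 · e^0.130315 = 1.372 × 1.139187 = $1.5630
Market $1.617 > fair $1.5630: forward overpriced → cash-and-carry (buy spot, short the forward).
At maturity, profit = |F_mkt − F*| = |1.617 − 1.5630| = $0.054 per pound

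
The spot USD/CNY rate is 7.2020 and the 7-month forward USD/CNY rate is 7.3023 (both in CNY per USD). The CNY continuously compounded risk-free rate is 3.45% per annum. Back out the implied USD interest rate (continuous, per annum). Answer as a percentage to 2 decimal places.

1.08%

F = S·e^((r_CNY − r_USD)T) ⇒ r_USD = r_CNY − ln(F/S)/T
ln(7.3023/7.2020) = 0.013831; /(7/12) = 0.023710
r_USD = 0.0345 − 0.023710 = 0.010790
r_USD = 1.08%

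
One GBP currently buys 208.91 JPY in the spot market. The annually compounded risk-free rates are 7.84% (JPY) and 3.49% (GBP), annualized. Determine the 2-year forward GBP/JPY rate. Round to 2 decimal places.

226.84

By covered interest parity, F = S · (1+r_JPY)^T / (1+r_GBP)^T
= 208.91 × 1.162947 / 1.071018 = 208.91 × 1.085833
F = 226.84 JPY per GBP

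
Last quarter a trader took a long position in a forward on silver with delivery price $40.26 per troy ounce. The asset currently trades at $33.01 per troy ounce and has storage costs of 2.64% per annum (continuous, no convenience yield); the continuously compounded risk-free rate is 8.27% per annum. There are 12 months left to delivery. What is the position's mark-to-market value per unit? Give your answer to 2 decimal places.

Current fair forward for the remaining 12 months: F = S·e^((r + u)·T), (r + u) = 0.0827 + 0.0264 = 0.1091
F = 33.01 · e^(0.1091 × 12/12) = 33.01 × 1.115274 = 36.8152
Value of long forward = (F − K)·e^(−rT) = (36.8152 − 40.26) · e^(−0.0827·12/12)
= -3.4448 × 0.920627 = -3.17

-$3.17 per troy ounce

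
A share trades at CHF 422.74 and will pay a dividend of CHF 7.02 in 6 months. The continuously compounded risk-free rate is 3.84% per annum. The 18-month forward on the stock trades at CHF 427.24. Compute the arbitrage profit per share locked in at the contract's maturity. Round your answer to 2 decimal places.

CHF 13.27 per share

PV(dividends) I = 7.02·e^(−0.0384·6/12) = 6.8865
Fair forward F* = (S − I)·e^(rT) = (422.74 − 6.8865)·e^0.057600 = 415.8535 × 1.059291 = 440.5099
Market CHF 427.24 < fair 440.5099: forward underpriced → reverse cash-and-carry (short the stock, invest proceeds at r, pay the dividends, go long the forward).
Profit at T = |F_mkt − F*| = |427.24 − 440.5099| = CHF 13.27 per share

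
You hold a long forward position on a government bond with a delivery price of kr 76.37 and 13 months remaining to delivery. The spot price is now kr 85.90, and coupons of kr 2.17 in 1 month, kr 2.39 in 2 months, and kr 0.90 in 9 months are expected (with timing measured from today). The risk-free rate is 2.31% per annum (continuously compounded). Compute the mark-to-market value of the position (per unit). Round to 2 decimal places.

kr 5.99

PV(remaining coupons) I = 2.17·e^(−0.0231·1/12) + 2.39·e^(−0.0231·2/12) + 0.90·e^(−0.0231·9/12) = 5.4312
Current forward F = (S − I)·e^(rT) = (85.90 − 5.4312)·e^(0.0231·13/12) = 80.4688 × 1.025341 = 82.5080
Value (long) = (F − K)·e^(−rT) = (82.5080 − 76.37) × 0.975286 = 5.9863
Value = kr 5.99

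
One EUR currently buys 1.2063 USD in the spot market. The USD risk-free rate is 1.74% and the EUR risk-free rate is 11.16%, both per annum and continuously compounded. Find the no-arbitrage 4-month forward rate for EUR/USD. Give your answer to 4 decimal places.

1.1690

F = S·e^((r_USD − r_EUR)T) = 1.2063 · e^((0.0174 − 0.1116) × 4/12)
= 1.2063 · e^-0.031400 = 1.2063 × 0.969088
F = 1.1690 USD per EUR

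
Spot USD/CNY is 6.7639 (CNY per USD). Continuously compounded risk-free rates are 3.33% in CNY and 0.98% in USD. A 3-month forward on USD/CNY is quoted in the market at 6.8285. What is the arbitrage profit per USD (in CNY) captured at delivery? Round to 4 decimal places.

0.0247 per USD (in CNY)

Fair forward: F* = S·e^(carry·T), with carry = (r_CNY − r_USD) = 0.0333 − 0.0098 = 0.0235
F* = 6.7639 · e^(0.0235 × 3/12) = 6.7639 · e^0.005875 = 6.7639 × 1.005892 = 6.8038
Market 6.8285 > fair 6.8038: forward overpriced → cash-and-carry (buy spot, short the forward).
At maturity, profit = |F_mkt − F*| = |6.8285 − 6.8038| = 0.0247 per USD (in CNY)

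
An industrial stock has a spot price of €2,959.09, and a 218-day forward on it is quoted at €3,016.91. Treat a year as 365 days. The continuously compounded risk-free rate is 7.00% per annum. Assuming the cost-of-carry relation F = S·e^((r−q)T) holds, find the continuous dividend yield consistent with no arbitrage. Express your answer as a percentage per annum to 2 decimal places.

3.76%

From F = S·e^((r−q)T): (r − q) = ln(F/S)/T
ln(3016.91/2959.09) = ln(1.019540) = 0.019352
(r − q) = 0.019352 / (218/365) = 0.032401
q = r − ln(F/S)/T = 0.0700 − 0.032401 = 0.037599
q = 3.76%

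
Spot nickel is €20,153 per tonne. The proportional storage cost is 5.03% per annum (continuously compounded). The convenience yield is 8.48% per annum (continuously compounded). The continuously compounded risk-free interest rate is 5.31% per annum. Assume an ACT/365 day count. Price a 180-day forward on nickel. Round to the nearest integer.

Net carry = r + u − y = 0.0531 + 0.0503 − 0.0848 = 0.0186
F = S·e^((r+u−y)T) = 20153 · e^(0.0186 × 180/365) = 20153 · e^0.009173
= 20153 × 1.009215 = €20,339 per tonne

€20,339 per tonne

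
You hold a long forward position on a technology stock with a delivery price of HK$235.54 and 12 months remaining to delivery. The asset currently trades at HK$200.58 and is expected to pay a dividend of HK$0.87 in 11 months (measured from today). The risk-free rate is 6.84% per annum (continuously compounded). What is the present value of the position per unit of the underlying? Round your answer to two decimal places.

-HK$20.20

PV(remaining dividends) I = 0.87·e^(−0.0684·11/12) = 0.8171
Current forward F = (S − I)·e^(rT) = (200.58 − 0.8171)·e^(0.0684·12/12) = 199.7629 × 1.070794 = 213.9049
Value (long) = (F − K)·e^(−rT) = (213.9049 − 235.54) × 0.933887 = -20.2047
Value = -HK$20.20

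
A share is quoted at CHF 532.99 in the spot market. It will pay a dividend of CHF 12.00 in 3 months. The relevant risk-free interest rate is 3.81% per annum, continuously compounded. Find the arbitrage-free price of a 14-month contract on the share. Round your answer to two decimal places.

CHF 544.79

PV(dividends) I = 12.00·e^(−0.0381·3/12)
I = 11.8862
F = (S − I)·e^(rT) = (532.99 − 11.8862) · e^(0.0381·14/12)
= 521.1038 · e^0.044450 = 521.1038 × 1.045453 = CHF 544.79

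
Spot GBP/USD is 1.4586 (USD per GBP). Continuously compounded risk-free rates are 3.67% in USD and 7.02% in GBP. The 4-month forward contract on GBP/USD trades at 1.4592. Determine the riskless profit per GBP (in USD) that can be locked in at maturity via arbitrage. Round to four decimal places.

Fair forward: F* = S·e^(carry·T), with carry = (r_USD − r_GBP) = 0.0367 − 0.0702 = -0.0335
F* = 1.4586 · e^(-0.0335 × 4/12) = 1.4586 · e^-0.011167 = 1.4586 × 0.988895 = 1.4424
Market 1.4592 > fair 1.4424: forward overpriced → cash-and-carry (buy spot, short the forward).
At maturity, profit = |F_mkt − F*| = |1.4592 − 1.4424| = 0.0168 per GBP (in USD)

0.0168 per GBP (in USD)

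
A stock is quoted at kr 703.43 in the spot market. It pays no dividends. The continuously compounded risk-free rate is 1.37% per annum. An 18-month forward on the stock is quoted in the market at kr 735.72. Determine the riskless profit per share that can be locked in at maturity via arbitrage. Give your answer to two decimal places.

Fair forward: F* = S·e^(carry·T), with carry = r = 0.0137
F* = 703.43 · e^(0.0137 × 18/12) = 703.43 · e^0.020550 = 703.43 × 1.020763 = kr 718.0353
Market kr 735.72 > fair kr 718.0353: forward overpriced → cash-and-carry (buy spot, short the forward).
At maturity, profit = |F_mkt − F*| = |735.72 − 718.0353| = kr 17.68 per share

kr 17.68 per share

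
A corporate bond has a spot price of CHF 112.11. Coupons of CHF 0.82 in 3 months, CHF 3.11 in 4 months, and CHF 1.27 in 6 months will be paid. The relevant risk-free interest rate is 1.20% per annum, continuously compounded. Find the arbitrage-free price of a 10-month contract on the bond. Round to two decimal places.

PV(coupons) I = 0.82·e^(−0.0120·3/12) + 3.11·e^(−0.0120·4/12) + 1.27·e^(−0.0120·6/12)
I = 0.8175 + 3.0976 + 1.2624 = 5.1775
F = (S − I)·e^(rT) = (112.11 − 5.1775) · e^(0.0120·10/12)
= 106.9325 · e^0.010000 = 106.9325 × 1.010050 = CHF 108.01

CHF 108.01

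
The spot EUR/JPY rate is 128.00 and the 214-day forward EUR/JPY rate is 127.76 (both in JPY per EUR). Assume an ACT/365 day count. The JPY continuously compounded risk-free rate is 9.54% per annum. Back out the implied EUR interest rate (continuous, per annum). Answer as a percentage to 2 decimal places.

9.86%

F = S·e^((r_JPY − r_EUR)T) ⇒ r_EUR = r_JPY − ln(F/S)/T
ln(127.76/128.00) = -0.001877; /(214/365) = -0.003201
r_EUR = 0.0954 + 0.003201 = 0.098601
r_EUR = 9.86%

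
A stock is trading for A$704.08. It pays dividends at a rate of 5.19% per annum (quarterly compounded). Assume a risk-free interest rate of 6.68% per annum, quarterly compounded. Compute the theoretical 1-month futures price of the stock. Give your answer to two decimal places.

A$704.94

F = S · (1+r/4)^(4T) / (1+q/4)^(4T)
= 704.08 × 1.005536 / 1.004306 = 704.08 × 1.001225
F = A$704.94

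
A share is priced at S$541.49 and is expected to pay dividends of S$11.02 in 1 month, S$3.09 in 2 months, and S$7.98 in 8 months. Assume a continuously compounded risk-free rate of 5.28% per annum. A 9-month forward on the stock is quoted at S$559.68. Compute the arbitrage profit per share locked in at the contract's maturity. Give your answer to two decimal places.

PV(dividends) I = 11.02·e^(−0.0528·1/12) + 3.09·e^(−0.0528·2/12) + 7.98·e^(−0.0528·8/12) = 21.7385
Fair forward F* = (S − I)·e^(rT) = (541.49 − 21.7385)·e^0.039600 = 519.7515 × 1.040395 = 540.7469
Market S$559.68 > fair 540.7469: forward overpriced → cash-and-carry (borrow at r, buy the stock and collect the dividends, short the forward).
Profit at T = |F_mkt − F*| = |559.68 − 540.7469| = S$18.93 per share

S$18.93 per share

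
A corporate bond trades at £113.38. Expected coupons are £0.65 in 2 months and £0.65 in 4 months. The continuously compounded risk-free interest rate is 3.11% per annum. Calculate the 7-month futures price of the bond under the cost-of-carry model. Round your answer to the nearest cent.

£114.14

PV(coupons) I = 0.65·e^(−0.0311·2/12) + 0.65·e^(−0.0311·4/12)
I = 0.6466 + 0.6433 = 1.2899
F = (S − I)·e^(rT) = (113.38 − 1.2899) · e^(0.0311·7/12)
= 112.0901 · e^0.018142 = 112.0901 × 1.018308 = £114.14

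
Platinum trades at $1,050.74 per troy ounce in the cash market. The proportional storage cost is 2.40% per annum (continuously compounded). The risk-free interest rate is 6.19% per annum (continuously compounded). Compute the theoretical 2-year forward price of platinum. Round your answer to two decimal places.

$1,247.69 per troy ounce

Net carry = r + u − y = 0.0619 + 0.0240 − 0.0000 = 0.0859
F = S·e^((r+u−y)T) = 1050.74 · e^(0.0859 × 2) = 1050.74 · e^0.17180000
= 1050.74 × 1.18744032 = $1,247.69 per troy ounce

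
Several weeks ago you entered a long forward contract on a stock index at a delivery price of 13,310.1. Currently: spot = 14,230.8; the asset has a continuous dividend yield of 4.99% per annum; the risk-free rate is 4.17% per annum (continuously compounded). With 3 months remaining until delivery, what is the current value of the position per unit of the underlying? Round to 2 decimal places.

882.31

Current fair forward for the remaining 3 months: F = S·e^((r − q)·T), (r − q) = 0.0417 − 0.0499 = -0.0082
F = 14230.8 · e^(-0.0082 × 3/12) = 14230.8 × 0.99795210 = 14201.6567
Value of long forward = (F − K)·e^(−rT) = (14201.6567 − 13310.1) · e^(−0.0417·3/12)
= 891.5567 × 0.98962915 = 882.31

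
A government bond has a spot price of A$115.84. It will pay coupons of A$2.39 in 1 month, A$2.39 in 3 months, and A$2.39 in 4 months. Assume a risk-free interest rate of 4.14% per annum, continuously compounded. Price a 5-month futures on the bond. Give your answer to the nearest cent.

A$110.63

PV(coupons) I = 2.39·e^(−0.0414·1/12) + 2.39·e^(−0.0414·3/12) + 2.39·e^(−0.0414·4/12)
I = 2.3818 + 2.3654 + 2.3572 = 7.1044
F = (S − I)·e^(rT) = (115.84 − 7.1044) · e^(0.0414·5/12)
= 108.7356 · e^0.017250 = 108.7356 × 1.017400 = A$110.63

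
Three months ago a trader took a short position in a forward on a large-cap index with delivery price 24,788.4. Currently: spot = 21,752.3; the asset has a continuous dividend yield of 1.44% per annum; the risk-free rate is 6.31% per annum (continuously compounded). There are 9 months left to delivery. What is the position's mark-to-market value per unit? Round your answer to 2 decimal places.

2123.98

Current fair forward for the remaining 9 months: F = S·e^((r − q)·T), (r − q) = 0.0631 − 0.0144 = 0.0487
F = 21752.3 · e^(0.0487 × 9/12) = 21752.3 × 1.03720023 = 22561.4906
Value of long forward = (F − K)·e^(−rT) = (22561.4906 − 24788.4) · e^(−0.0631·9/12)
= -2226.9094 × 0.95377737 = -2123.98
Short position value = −(long value) = 2123.98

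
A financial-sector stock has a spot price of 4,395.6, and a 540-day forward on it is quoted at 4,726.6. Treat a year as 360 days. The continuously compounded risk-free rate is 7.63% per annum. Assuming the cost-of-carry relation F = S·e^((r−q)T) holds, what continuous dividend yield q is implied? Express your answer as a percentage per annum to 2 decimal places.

2.79%

From F = S·e^((r−q)T): (r − q) = ln(F/S)/T
ln(4726.6/4395.6) = ln(1.075303) = 0.072602
(r − q) = 0.072602 / (540/360) = 0.048401
q = r − ln(F/S)/T = 0.0763 − 0.048401 = 0.027899
q = 2.79%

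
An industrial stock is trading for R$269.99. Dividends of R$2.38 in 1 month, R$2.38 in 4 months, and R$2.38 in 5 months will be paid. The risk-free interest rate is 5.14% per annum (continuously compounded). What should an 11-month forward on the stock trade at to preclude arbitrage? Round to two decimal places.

R$275.64

PV(dividends) I = 2.38·e^(−0.0514·1/12) + 2.38·e^(−0.0514·4/12) + 2.38·e^(−0.0514·5/12)
I = 2.3698 + 2.3396 + 2.3296 = 7.0390
F = (S − I)·e^(rT) = (269.99 − 7.0390) · e^(0.0514·11/12)
= 262.9510 · e^0.047117 = 262.9510 × 1.048245 = R$275.64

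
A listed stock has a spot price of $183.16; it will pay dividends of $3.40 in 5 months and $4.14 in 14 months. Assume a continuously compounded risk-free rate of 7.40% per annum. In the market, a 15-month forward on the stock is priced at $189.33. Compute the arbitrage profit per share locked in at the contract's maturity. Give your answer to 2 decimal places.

$3.80 per share

PV(dividends) I = 3.40·e^(−0.0740·5/12) + 4.14·e^(−0.0740·14/12) = 7.0943
Fair forward F* = (S − I)·e^(rT) = (183.16 − 7.0943)·e^0.092500 = 176.0657 × 1.096913 = 193.1288
Market $189.33 < fair 193.1288: forward underpriced → reverse cash-and-carry (short the stock, invest proceeds at r, pay the dividends, go long the forward).
Profit at T = |F_mkt − F*| = |189.33 − 193.1288| = $3.80 per share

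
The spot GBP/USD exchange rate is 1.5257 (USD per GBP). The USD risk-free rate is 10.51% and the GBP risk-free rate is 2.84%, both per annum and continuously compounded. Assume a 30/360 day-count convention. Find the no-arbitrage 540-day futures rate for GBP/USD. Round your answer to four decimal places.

F = S·e^((r_USD − r_GBP)T) = 1.5257 · e^((0.1051 − 0.0284) × 540/360)
= 1.5257 · e^0.115050 = 1.5257 × 1.121930
F = 1.7117 USD per GBP

1.7117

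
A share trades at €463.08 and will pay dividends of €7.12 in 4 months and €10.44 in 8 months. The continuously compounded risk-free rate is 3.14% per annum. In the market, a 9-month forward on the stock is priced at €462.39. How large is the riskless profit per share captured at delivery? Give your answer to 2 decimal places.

€5.96 per share

PV(dividends) I = 7.12·e^(−0.0314·4/12) + 10.44·e^(−0.0314·8/12) = 17.2696
Fair forward F* = (S − I)·e^(rT) = (463.08 − 17.2696)·e^0.023550 = 445.8104 × 1.023829 = 456.4336
Market €462.39 > fair 456.4336: forward overpriced → cash-and-carry (borrow at r, buy the stock and collect the dividends, short the forward).
Profit at T = |F_mkt − F*| = |462.39 − 456.4336| = €5.96 per share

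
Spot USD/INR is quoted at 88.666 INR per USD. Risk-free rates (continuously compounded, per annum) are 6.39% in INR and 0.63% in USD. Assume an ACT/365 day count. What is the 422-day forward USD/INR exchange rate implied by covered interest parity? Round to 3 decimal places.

94.772

F = S·e^((r_INR − r_USD)T) = 88.666 · e^((0.0639 − 0.0063) × 422/365)
= 88.666 · e^0.066595 = 88.666 × 1.068863
F = 94.772 INR per USD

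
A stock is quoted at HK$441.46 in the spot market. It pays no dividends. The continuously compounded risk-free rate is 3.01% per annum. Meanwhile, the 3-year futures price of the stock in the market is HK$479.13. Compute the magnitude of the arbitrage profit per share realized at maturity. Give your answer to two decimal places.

Fair futures: F* = S·e^(carry·T), with carry = r = 0.0301
F* = 441.46 · e^(0.0301 × 3) = 441.46 · e^0.090300 = 441.46 × 1.094503 = HK$483.1793
Market HK$479.13 < fair HK$483.1793: forward underpriced → reverse cash-and-carry (short spot, go long the forward).
At maturity, profit = |F_mkt − F*| = |479.13 − 483.1793| = HK$4.05 per share

HK$4.05 per share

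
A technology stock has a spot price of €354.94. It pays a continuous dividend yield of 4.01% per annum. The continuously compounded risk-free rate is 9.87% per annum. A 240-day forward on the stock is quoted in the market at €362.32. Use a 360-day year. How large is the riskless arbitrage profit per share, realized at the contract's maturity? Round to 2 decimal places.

Fair forward: F* = S·e^(carry·T), with carry = (r − q) = 0.0987 − 0.0401 = 0.0586
F* = 354.94 · e^(0.0586 × 240/360) = 354.94 · e^0.039067 = 354.94 × 1.039840 = €369.0808
Market €362.32 < fair €369.0808: forward underpriced → reverse cash-and-carry (short spot, go long the forward).
At maturity, profit = |F_mkt − F*| = |362.32 − 369.0808| = €6.76 per share

€6.76 per share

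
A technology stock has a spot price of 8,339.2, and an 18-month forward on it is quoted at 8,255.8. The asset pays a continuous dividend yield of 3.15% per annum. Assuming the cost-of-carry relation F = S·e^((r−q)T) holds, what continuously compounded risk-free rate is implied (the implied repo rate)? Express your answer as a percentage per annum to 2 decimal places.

2.48%

From F = S·e^((r−q)T): (r − q) = ln(F/S)/T
ln(8255.8/8339.2) = ln(0.989999) = -0.010051
(r − q) = -0.010051 / (18/12) = -0.006701
r = ln(F/S)/T + q = -0.006701 + 0.0315 = 0.024799
r = 2.48%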